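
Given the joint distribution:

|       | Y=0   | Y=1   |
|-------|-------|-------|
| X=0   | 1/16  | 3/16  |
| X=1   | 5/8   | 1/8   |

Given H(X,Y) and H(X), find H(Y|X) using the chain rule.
From the chain rule: H(X,Y) = H(X) + H(Y|X)
Therefore: H(Y|X) = H(X,Y) - H(X)

H(X,Y) = -[(1/16)·log₂(1/16) + (3/16)·log₂(3/16) + (5/8)·log₂(5/8) + (1/8)·log₂(1/8)]
  = 0.2500 + 0.4528 + 0.4238 + 0.3750
  = 1.5016 bits
Marginal P(X) (row sums):
  P(X=0) = 1/16 + 3/16 = 1/4
  P(X=1) = 5/8 + 1/8 = 3/4
H(X) = -[(1/4)·log₂(1/4) + (3/4)·log₂(3/4)]
  = 0.5000 + 0.3113
  = 0.8113 bits

H(Y|X) = 1.5016 - 0.8113 = 0.6903 bits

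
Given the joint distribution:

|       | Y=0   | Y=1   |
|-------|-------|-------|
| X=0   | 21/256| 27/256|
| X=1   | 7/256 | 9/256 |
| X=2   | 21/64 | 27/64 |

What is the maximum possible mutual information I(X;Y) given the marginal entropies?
The upper bound on mutual information is I(X;Y) ≤ min(H(X), H(Y)).

Marginal P(X) (row sums):
  P(X=0) = 21/256 + 27/256 = 3/16
  P(X=1) = 7/256 + 9/256 = 1/16
  P(X=2) = 21/64 + 27/64 = 3/4
Marginal P(Y) (column sums):
  P(Y=0) = 21/256 + 7/256 + 21/64 = 7/16
  P(Y=1) = 27/256 + 9/256 + 27/64 = 9/16

H(X) = -[(3/16)·log₂(3/16) + (1/16)·log₂(1/16) + (3/4)·log₂(3/4)]
  = 0.4528 + 0.2500 + 0.3113
  = 1.0141 bits
H(Y) = -[(7/16)·log₂(7/16) + (9/16)·log₂(9/16)]
  = 0.5218 + 0.4669
  = 0.9887 bits

Maximum possible I(X;Y) = min(1.0141, 0.9887) = 0.9887 bits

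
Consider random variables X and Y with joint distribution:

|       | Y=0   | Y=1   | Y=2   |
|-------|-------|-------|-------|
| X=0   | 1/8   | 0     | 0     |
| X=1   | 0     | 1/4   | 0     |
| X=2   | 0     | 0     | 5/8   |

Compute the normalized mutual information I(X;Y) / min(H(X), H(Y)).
Marginal P(X) (row sums):
  P(X=0) = 1/8 + 0 + 0 = 1/8
  P(X=1) = 0 + 1/4 + 0 = 1/4
  P(X=2) = 0 + 0 + 5/8 = 5/8
Marginal P(Y) (column sums):
  P(Y=0) = 1/8 + 0 + 0 = 1/8
  P(Y=1) = 0 + 1/4 + 0 = 1/4
  P(Y=2) = 0 + 0 + 5/8 = 5/8

H(X) = -[(1/8)·log₂(1/8) + (1/4)·log₂(1/4) + (5/8)·log₂(5/8)]
  = 0.3750 + 0.5000 + 0.4238
  = 1.2988 bits
H(Y) = -[(1/8)·log₂(1/8) + (1/4)·log₂(1/4) + (5/8)·log₂(5/8)]
  = 0.3750 + 0.5000 + 0.4238
  = 1.2988 bits
H(X,Y) = -[(1/8)·log₂(1/8) + (1/4)·log₂(1/4) + (5/8)·log₂(5/8)]
  = 0.3750 + 0.5000 + 0.4238
  = 1.2988 bits

I(X;Y) = H(X) + H(Y) - H(X,Y)
  = 1.2988 + 1.2988 - 1.2988
  = 1.2988 bits

min(H(X), H(Y)) = min(1.2988, 1.2988) = 1.2988 bits
Normalized MI = 1.2988 / 1.2988 = 1.0000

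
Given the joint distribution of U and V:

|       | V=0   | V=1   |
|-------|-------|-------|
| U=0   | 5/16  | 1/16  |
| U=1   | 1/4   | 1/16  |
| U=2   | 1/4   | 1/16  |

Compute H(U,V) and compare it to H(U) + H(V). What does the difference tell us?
Marginal P(U) (row sums):
  P(U=0) = 5/16 + 1/16 = 3/8
  P(U=1) = 1/4 + 1/16 = 5/16
  P(U=2) = 1/4 + 1/16 = 5/16
Marginal P(V) (column sums):
  P(V=0) = 5/16 + 1/4 + 1/4 = 13/16
  P(V=1) = 1/16 + 1/16 + 1/16 = 3/16

H(U,V) = -[(5/16)·log₂(5/16) + (1/16)·log₂(1/16) + (1/4)·log₂(1/4) + (1/16)·log₂(1/16) + (1/4)·log₂(1/4) + (1/16)·log₂(1/16)]
  = 0.5244 + 0.2500 + 0.5000 + 0.2500 + 0.5000 + 0.2500
  = 2.2744 bits
H(U) = -[(3/8)·log₂(3/8) + (5/16)·log₂(5/16) + (5/16)·log₂(5/16)]
  = 0.5306 + 0.5244 + 0.5244
  = 1.5794 bits
H(V) = -[(13/16)·log₂(13/16) + (3/16)·log₂(3/16)]
  = 0.2434 + 0.4528
  = 0.6962 bits

H(U) + H(V) = 1.5794 + 0.6962 = 2.2756 bits
Difference: H(U) + H(V) - H(U,V) = 2.2756 - 2.2744 = 0.0012 bits = I(U;V)

The difference is the mutual information; it is positive here, so U and V are dependent (knowing one reduces uncertainty about the other by 0.0012 bits).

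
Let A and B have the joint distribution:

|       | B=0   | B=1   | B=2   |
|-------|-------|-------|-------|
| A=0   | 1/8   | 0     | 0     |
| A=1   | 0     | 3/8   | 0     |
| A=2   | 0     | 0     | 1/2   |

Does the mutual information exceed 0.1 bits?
Marginal P(A) (row sums):
  P(A=0) = 1/8 + 0 + 0 = 1/8
  P(A=1) = 0 + 3/8 + 0 = 3/8
  P(A=2) = 0 + 0 + 1/2 = 1/2
Marginal P(B) (column sums):
  P(B=0) = 1/8 + 0 + 0 = 1/8
  P(B=1) = 0 + 3/8 + 0 = 3/8
  P(B=2) = 0 + 0 + 1/2 = 1/2

H(A) = -[(1/8)·log₂(1/8) + (3/8)·log₂(3/8) + (1/2)·log₂(1/2)]
  = 0.3750 + 0.5306 + 0.5000
  = 1.4056 bits
H(B) = -[(1/8)·log₂(1/8) + (3/8)·log₂(3/8) + (1/2)·log₂(1/2)]
  = 0.3750 + 0.5306 + 0.5000
  = 1.4056 bits
H(A,B) = -[(1/8)·log₂(1/8) + (3/8)·log₂(3/8) + (1/2)·log₂(1/2)]
  = 0.3750 + 0.5306 + 0.5000
  = 1.4056 bits

I(A;B) = H(A) + H(B) - H(A,B)
  = 1.4056 + 1.4056 - 1.4056
  = 1.4056 bits

Yes. I(A;B) = 1.4056 bits, which is > 0.1 bits.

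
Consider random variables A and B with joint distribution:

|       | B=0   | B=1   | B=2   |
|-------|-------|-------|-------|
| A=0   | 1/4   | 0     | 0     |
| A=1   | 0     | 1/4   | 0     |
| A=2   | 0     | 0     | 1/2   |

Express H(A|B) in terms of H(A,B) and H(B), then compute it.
H(A|B) = H(A,B) - H(B)

Marginal P(B) (column sums):
  P(B=0) = 1/4 + 0 + 0 = 1/4
  P(B=1) = 0 + 1/4 + 0 = 1/4
  P(B=2) = 0 + 0 + 1/2 = 1/2

H(A,B) = -[(1/4)·log₂(1/4) + (1/4)·log₂(1/4) + (1/2)·log₂(1/2)]
  = 0.5000 + 0.5000 + 0.5000
  = 1.5000 bits
H(B) = -[(1/4)·log₂(1/4) + (1/4)·log₂(1/4) + (1/2)·log₂(1/2)]
  = 0.5000 + 0.5000 + 0.5000
  = 1.5000 bits

H(A|B) = 1.5000 - 1.5000 = 0.0000 bits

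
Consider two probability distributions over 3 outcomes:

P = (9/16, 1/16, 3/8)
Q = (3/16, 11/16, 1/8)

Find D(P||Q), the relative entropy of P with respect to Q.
D(P||Q) = Σ P(i) log₂(P(i)/Q(i))
  i=0: (9/16) × log₂((9/16)/(3/16)) = (9/16) × log₂(3) = 0.8915
  i=1: (1/16) × log₂((1/16)/(11/16)) = (1/16) × log₂(1/11) = -0.2162
  i=2: (3/8) × log₂((3/8)/(1/8)) = (3/8) × log₂(3) = 0.5944
D(P||Q) = 0.8915 - 0.2162 + 0.5944
  = 1.2697 bits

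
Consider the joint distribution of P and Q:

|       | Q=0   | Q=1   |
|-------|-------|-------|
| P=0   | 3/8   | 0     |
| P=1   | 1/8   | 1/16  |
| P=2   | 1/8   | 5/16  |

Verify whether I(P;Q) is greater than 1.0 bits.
Marginal P(P) (row sums):
  P(P=0) = 3/8 + 0 = 3/8
  P(P=1) = 1/8 + 1/16 = 3/16
  P(P=2) = 1/8 + 5/16 = 7/16
Marginal P(Q) (column sums):
  P(Q=0) = 3/8 + 1/8 + 1/8 = 5/8
  P(Q=1) = 0 + 1/16 + 5/16 = 3/8

H(P) = -[(3/8)·log₂(3/8) + (3/16)·log₂(3/16) + (7/16)·log₂(7/16)]
  = 0.5306 + 0.4528 + 0.5218
  = 1.5052 bits
H(Q) = -[(5/8)·log₂(5/8) + (3/8)·log₂(3/8)]
  = 0.4238 + 0.5306
  = 0.9544 bits
H(P,Q) = -[(3/8)·log₂(3/8) + (1/8)·log₂(1/8) + (1/16)·log₂(1/16) + (1/8)·log₂(1/8) + (5/16)·log₂(5/16)]
  = 0.5306 + 0.3750 + 0.2500 + 0.3750 + 0.5244
  = 2.0550 bits

I(P;Q) = H(P) + H(Q) - H(P,Q)
  = 1.5052 + 0.9544 - 2.0550
  = 0.4046 bits

No. I(P;Q) = 0.4046 bits, which is ≤ 1.0 bits.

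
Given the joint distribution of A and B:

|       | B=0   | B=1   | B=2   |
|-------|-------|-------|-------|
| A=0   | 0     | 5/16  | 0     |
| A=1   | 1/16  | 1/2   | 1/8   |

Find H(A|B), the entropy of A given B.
Marginal P(B) (column sums):
  P(B=0) = 0 + 1/16 = 1/16
  P(B=1) = 5/16 + 1/2 = 13/16
  P(B=2) = 0 + 1/8 = 1/8

H(A|B) = -Σ P(A,B)·log₂ P(A|B), where P(A|B) = P(A,B) / P(B)
  (cells with P(A,B) = 0 contribute 0)
  (A=0,B=1): P(A|B) = (5/16)/(13/16) = 5/13;  -(5/16)·log₂(5/13) = 0.4308
  (A=1,B=0): P(A|B) = (1/16)/(1/16) = 1;  -(1/16)·log₂(1) = 0.0000
  (A=1,B=1): P(A|B) = (1/2)/(13/16) = 8/13;  -(1/2)·log₂(8/13) = 0.3502
  (A=1,B=2): P(A|B) = (1/8)/(1/8) = 1;  -(1/8)·log₂(1) = 0.0000
H(A|B) = 0.4308 + 0.0000 + 0.3502 + 0.0000
  = 0.7810 bits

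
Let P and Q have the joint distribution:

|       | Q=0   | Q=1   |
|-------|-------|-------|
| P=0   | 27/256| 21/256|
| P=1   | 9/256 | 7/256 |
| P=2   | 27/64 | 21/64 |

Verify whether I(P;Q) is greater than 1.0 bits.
Marginal P(P) (row sums):
  P(P=0) = 27/256 + 21/256 = 3/16
  P(P=1) = 9/256 + 7/256 = 1/16
  P(P=2) = 27/64 + 21/64 = 3/4
Marginal P(Q) (column sums):
  P(Q=0) = 27/256 + 9/256 + 27/64 = 9/16
  P(Q=1) = 21/256 + 7/256 + 21/64 = 7/16

H(P) = -[(3/16)·log₂(3/16) + (1/16)·log₂(1/16) + (3/4)·log₂(3/4)]
  = 0.4528 + 0.2500 + 0.3113
  = 1.0141 bits
H(Q) = -[(9/16)·log₂(9/16) + (7/16)·log₂(7/16)]
  = 0.4669 + 0.5218
  = 0.9887 bits
H(P,Q) = -[(27/256)·log₂(27/256) + (21/256)·log₂(21/256) + (9/256)·log₂(9/256) + (7/256)·log₂(7/256) + (27/64)·log₂(27/64) + (21/64)·log₂(21/64)]
  = 0.3423 + 0.2959 + 0.1698 + 0.1420 + 0.5253 + 0.5275
  = 2.0028 bits

I(P;Q) = H(P) + H(Q) - H(P,Q)
  = 1.0141 + 0.9887 - 2.0028
  = 0.0000 bits

No. I(P;Q) = 0.0000 bits, which is ≤ 1.0 bits.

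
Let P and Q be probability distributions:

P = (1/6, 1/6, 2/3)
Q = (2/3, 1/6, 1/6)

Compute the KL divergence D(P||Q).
D(P||Q) = Σ P(i) log₂(P(i)/Q(i))
  i=0: (1/6) × log₂((1/6)/(2/3)) = (1/6) × log₂(1/4) = -0.3333
  i=1: (1/6) × log₂((1/6)/(1/6)) = (1/6) × log₂(1) = 0.0000
  i=2: (2/3) × log₂((2/3)/(1/6)) = (2/3) × log₂(4) = 1.3333
D(P||Q) = -0.3333 + 0.0000 + 1.3333
  = 1.0000 bits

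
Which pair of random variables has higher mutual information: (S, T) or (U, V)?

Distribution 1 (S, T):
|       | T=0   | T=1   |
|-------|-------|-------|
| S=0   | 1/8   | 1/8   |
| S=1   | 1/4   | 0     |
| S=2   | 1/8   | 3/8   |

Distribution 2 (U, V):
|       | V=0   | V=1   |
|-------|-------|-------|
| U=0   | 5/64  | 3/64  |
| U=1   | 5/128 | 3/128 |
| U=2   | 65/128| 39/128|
Distribution 1 (S, T):
Marginal P(S) (row sums):
  P(S=0) = 1/8 + 1/8 = 1/4
  P(S=1) = 1/4 + 0 = 1/4
  P(S=2) = 1/8 + 3/8 = 1/2
Marginal P(T) (column sums):
  P(T=0) = 1/8 + 1/4 + 1/8 = 1/2
  P(T=1) = 1/8 + 0 + 3/8 = 1/2

H(S) = -[(1/4)·log₂(1/4) + (1/4)·log₂(1/4) + (1/2)·log₂(1/2)]
  = 0.5000 + 0.5000 + 0.5000
  = 1.5000 bits
H(T) = -[(1/2)·log₂(1/2) + (1/2)·log₂(1/2)]
  = 0.5000 + 0.5000
  = 1.0000 bits
H(S,T) = -[(1/8)·log₂(1/8) + (1/8)·log₂(1/8) + (1/4)·log₂(1/4) + (1/8)·log₂(1/8) + (3/8)·log₂(3/8)]
  = 0.3750 + 0.3750 + 0.5000 + 0.3750 + 0.5306
  = 2.1556 bits

I(S;T) = H(S) + H(T) - H(S,T)
  = 1.5000 + 1.0000 - 2.1556
  = 0.3444 bits

Distribution 2 (U, V):
Marginal P(U) (row sums):
  P(U=0) = 5/64 + 3/64 = 1/8
  P(U=1) = 5/128 + 3/128 = 1/16
  P(U=2) = 65/128 + 39/128 = 13/16
Marginal P(V) (column sums):
  P(V=0) = 5/64 + 5/128 + 65/128 = 5/8
  P(V=1) = 3/64 + 3/128 + 39/128 = 3/8

H(U) = -[(1/8)·log₂(1/8) + (1/16)·log₂(1/16) + (13/16)·log₂(13/16)]
  = 0.3750 + 0.2500 + 0.2434
  = 0.8684 bits
H(V) = -[(5/8)·log₂(5/8) + (3/8)·log₂(3/8)]
  = 0.4238 + 0.5306
  = 0.9544 bits
H(U,V) = -[(5/64)·log₂(5/64) + (3/64)·log₂(3/64) + (5/128)·log₂(5/128) + (3/128)·log₂(3/128) + (65/128)·log₂(65/128) + (39/128)·log₂(39/128)]
  = 0.2873 + 0.2070 + 0.1827 + 0.1269 + 0.4965 + 0.5224
  = 1.8228 bits

I(U;V) = H(U) + H(V) - H(U,V)
  = 0.8684 + 0.9544 - 1.8228
  = 0.0000 bits

I(S;T) = 0.3444 bits > I(U;V) = 0.0000 bits, so (S, T) has the higher mutual information (stronger dependence).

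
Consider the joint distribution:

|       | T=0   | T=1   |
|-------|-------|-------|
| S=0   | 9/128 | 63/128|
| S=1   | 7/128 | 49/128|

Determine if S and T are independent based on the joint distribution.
Marginal P(S) (row sums):
  P(S=0) = 9/128 + 63/128 = 9/16
  P(S=1) = 7/128 + 49/128 = 7/16
Marginal P(T) (column sums):
  P(T=0) = 9/128 + 7/128 = 1/8
  P(T=1) = 63/128 + 49/128 = 7/8

S and T are independent iff P(S=i,T=j) = P(S=i)·P(T=j) for every cell.
  P(S=0)·P(T=0) = 9/16 × 1/8 = 9/128 = P(S=0,T=0) ✓
  P(S=0)·P(T=1) = 9/16 × 7/8 = 63/128 = P(S=0,T=1) ✓
  P(S=1)·P(T=0) = 7/16 × 1/8 = 7/128 = P(S=1,T=0) ✓
  P(S=1)·P(T=1) = 7/16 × 7/8 = 49/128 = P(S=1,T=1) ✓

Yes, S and T are independent: every cell factors, so I(S;T) = 0 bits.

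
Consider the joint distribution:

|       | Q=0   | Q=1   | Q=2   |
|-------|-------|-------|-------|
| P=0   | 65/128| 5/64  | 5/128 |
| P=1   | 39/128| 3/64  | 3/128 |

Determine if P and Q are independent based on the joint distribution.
Marginal P(P) (row sums):
  P(P=0) = 65/128 + 5/64 + 5/128 = 5/8
  P(P=1) = 39/128 + 3/64 + 3/128 = 3/8
Marginal P(Q) (column sums):
  P(Q=0) = 65/128 + 39/128 = 13/16
  P(Q=1) = 5/64 + 3/64 = 1/8
  P(Q=2) = 5/128 + 3/128 = 1/16

P and Q are independent iff P(P=i,Q=j) = P(P=i)·P(Q=j) for every cell.
  P(P=0)·P(Q=0) = 5/8 × 13/16 = 65/128 = P(P=0,Q=0) ✓
  P(P=0)·P(Q=1) = 5/8 × 1/8 = 5/64 = P(P=0,Q=1) ✓
  P(P=0)·P(Q=2) = 5/8 × 1/16 = 5/128 = P(P=0,Q=2) ✓
  P(P=1)·P(Q=0) = 3/8 × 13/16 = 39/128 = P(P=1,Q=0) ✓
  P(P=1)·P(Q=1) = 3/8 × 1/8 = 3/64 = P(P=1,Q=1) ✓
  P(P=1)·P(Q=2) = 3/8 × 1/16 = 3/128 = P(P=1,Q=2) ✓

Yes, P and Q are independent: every cell factors, so I(P;Q) = 0 bits.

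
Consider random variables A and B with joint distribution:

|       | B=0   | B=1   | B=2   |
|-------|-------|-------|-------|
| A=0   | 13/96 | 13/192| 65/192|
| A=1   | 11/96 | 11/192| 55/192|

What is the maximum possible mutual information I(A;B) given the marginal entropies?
The upper bound on mutual information is I(A;B) ≤ min(H(A), H(B)).

Marginal P(A) (row sums):
  P(A=0) = 13/96 + 13/192 + 65/192 = 13/24
  P(A=1) = 11/96 + 11/192 + 55/192 = 11/24
Marginal P(B) (column sums):
  P(B=0) = 13/96 + 11/96 = 1/4
  P(B=1) = 13/192 + 11/192 = 1/8
  P(B=2) = 65/192 + 55/192 = 5/8

H(A) = -[(13/24)·log₂(13/24) + (11/24)·log₂(11/24)]
  = 0.4791 + 0.5159
  = 0.9950 bits
H(B) = -[(1/4)·log₂(1/4) + (1/8)·log₂(1/8) + (5/8)·log₂(5/8)]
  = 0.5000 + 0.3750 + 0.4238
  = 1.2988 bits

Maximum possible I(A;B) = min(0.9950, 1.2988) = 0.9950 bits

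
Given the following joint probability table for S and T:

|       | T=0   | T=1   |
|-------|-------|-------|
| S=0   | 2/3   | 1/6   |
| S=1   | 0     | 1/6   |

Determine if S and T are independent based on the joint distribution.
Marginal P(S) (row sums):
  P(S=0) = 2/3 + 1/6 = 5/6
  P(S=1) = 0 + 1/6 = 1/6
Marginal P(T) (column sums):
  P(T=0) = 2/3 + 0 = 2/3
  P(T=1) = 1/6 + 1/6 = 1/3

S and T are independent iff P(S=i,T=j) = P(S=i)·P(T=j) for every cell.
  P(S=0)·P(T=0) = 5/6 × 2/3 = 5/9, but P(S=0,T=0) = 2/3 ✗

No, S and T are not independent. Quantitatively, I(S;T) > 0:

H(S) = -[(5/6)·log₂(5/6) + (1/6)·log₂(1/6)]
  = 0.2192 + 0.4308
  = 0.6500 bits
H(T) = -[(2/3)·log₂(2/3) + (1/3)·log₂(1/3)]
  = 0.3900 + 0.5283
  = 0.9183 bits
H(S,T) = -[(2/3)·log₂(2/3) + (1/6)·log₂(1/6) + (1/6)·log₂(1/6)]
  = 0.3900 + 0.4308 + 0.4308
  = 1.2516 bits
I(S;T) = H(S) + H(T) - H(S,T) = 0.6500 + 0.9183 - 1.2516 = 0.3167 bits > 0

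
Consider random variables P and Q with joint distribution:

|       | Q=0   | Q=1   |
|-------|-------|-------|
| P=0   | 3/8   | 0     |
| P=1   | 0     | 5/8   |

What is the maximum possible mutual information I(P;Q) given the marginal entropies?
The upper bound on mutual information is I(P;Q) ≤ min(H(P), H(Q)).

Marginal P(P) (row sums):
  P(P=0) = 3/8 + 0 = 3/8
  P(P=1) = 0 + 5/8 = 5/8
Marginal P(Q) (column sums):
  P(Q=0) = 3/8 + 0 = 3/8
  P(Q=1) = 0 + 5/8 = 5/8

H(P) = -[(3/8)·log₂(3/8) + (5/8)·log₂(5/8)]
  = 0.5306 + 0.4238
  = 0.9544 bits
H(Q) = -[(3/8)·log₂(3/8) + (5/8)·log₂(5/8)]
  = 0.5306 + 0.4238
  = 0.9544 bits

Maximum possible I(P;Q) = min(0.9544, 0.9544) = 0.9544 bits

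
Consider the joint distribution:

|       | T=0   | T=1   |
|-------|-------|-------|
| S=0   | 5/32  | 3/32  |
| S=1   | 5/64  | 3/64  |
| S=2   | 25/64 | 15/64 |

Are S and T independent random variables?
Marginal P(S) (row sums):
  P(S=0) = 5/32 + 3/32 = 1/4
  P(S=1) = 5/64 + 3/64 = 1/8
  P(S=2) = 25/64 + 15/64 = 5/8
Marginal P(T) (column sums):
  P(T=0) = 5/32 + 5/64 + 25/64 = 5/8
  P(T=1) = 3/32 + 3/64 + 15/64 = 3/8

S and T are independent iff P(S=i,T=j) = P(S=i)·P(T=j) for every cell.
  P(S=0)·P(T=0) = 1/4 × 5/8 = 5/32 = P(S=0,T=0) ✓
  P(S=0)·P(T=1) = 1/4 × 3/8 = 3/32 = P(S=0,T=1) ✓
  P(S=1)·P(T=0) = 1/8 × 5/8 = 5/64 = P(S=1,T=0) ✓
  P(S=1)·P(T=1) = 1/8 × 3/8 = 3/64 = P(S=1,T=1) ✓
  P(S=2)·P(T=0) = 5/8 × 5/8 = 25/64 = P(S=2,T=0) ✓
  P(S=2)·P(T=1) = 5/8 × 3/8 = 15/64 = P(S=2,T=1) ✓

Yes, S and T are independent: every cell factors, so I(S;T) = 0 bits.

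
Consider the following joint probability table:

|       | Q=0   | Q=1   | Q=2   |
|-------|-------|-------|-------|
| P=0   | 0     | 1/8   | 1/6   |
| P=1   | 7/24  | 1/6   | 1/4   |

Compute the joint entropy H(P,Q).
H(P,Q) = -Σ P(P,Q) log₂ P(P,Q), summed over the non-zero cells:
H(P,Q) = -[(1/8)·log₂(1/8) + (1/6)·log₂(1/6) + (7/24)·log₂(7/24) + (1/6)·log₂(1/6) + (1/4)·log₂(1/4)]
  = 0.3750 + 0.4308 + 0.5185 + 0.4308 + 0.5000
  = 2.2551 bits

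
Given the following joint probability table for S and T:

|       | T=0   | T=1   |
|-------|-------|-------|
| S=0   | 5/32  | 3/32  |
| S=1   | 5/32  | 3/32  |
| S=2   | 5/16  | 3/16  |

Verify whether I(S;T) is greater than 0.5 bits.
Marginal P(S) (row sums):
  P(S=0) = 5/32 + 3/32 = 1/4
  P(S=1) = 5/32 + 3/32 = 1/4
  P(S=2) = 5/16 + 3/16 = 1/2
Marginal P(T) (column sums):
  P(T=0) = 5/32 + 5/32 + 5/16 = 5/8
  P(T=1) = 3/32 + 3/32 + 3/16 = 3/8

H(S) = -[(1/4)·log₂(1/4) + (1/4)·log₂(1/4) + (1/2)·log₂(1/2)]
  = 0.5000 + 0.5000 + 0.5000
  = 1.5000 bits
H(T) = -[(5/8)·log₂(5/8) + (3/8)·log₂(3/8)]
  = 0.4238 + 0.5306
  = 0.9544 bits
H(S,T) = -[(5/32)·log₂(5/32) + (3/32)·log₂(3/32) + (5/32)·log₂(5/32) + (3/32)·log₂(3/32) + (5/16)·log₂(5/16) + (3/16)·log₂(3/16)]
  = 0.4184 + 0.3202 + 0.4184 + 0.3202 + 0.5244 + 0.4528
  = 2.4544 bits

I(S;T) = H(S) + H(T) - H(S,T)
  = 1.5000 + 0.9544 - 2.4544
  = 0.0000 bits

No. I(S;T) = 0.0000 bits, which is ≤ 0.5 bits.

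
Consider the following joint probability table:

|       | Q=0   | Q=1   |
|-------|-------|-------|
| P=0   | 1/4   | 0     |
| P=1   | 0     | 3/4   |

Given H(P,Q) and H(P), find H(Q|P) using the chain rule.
From the chain rule: H(P,Q) = H(P) + H(Q|P)
Therefore: H(Q|P) = H(P,Q) - H(P)

H(P,Q) = -[(1/4)·log₂(1/4) + (3/4)·log₂(3/4)]
  = 0.5000 + 0.3113
  = 0.8113 bits
Marginal P(P) (row sums):
  P(P=0) = 1/4 + 0 = 1/4
  P(P=1) = 0 + 3/4 = 3/4
H(P) = -[(1/4)·log₂(1/4) + (3/4)·log₂(3/4)]
  = 0.5000 + 0.3113
  = 0.8113 bits

H(Q|P) = 0.8113 - 0.8113 = 0.0000 bits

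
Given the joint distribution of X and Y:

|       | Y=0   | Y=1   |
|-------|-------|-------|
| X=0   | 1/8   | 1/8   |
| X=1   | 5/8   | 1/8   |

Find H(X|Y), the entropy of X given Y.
Marginal P(Y) (column sums):
  P(Y=0) = 1/8 + 5/8 = 3/4
  P(Y=1) = 1/8 + 1/8 = 1/4

H(X|Y) = -Σ P(X,Y)·log₂ P(X|Y), where P(X|Y) = P(X,Y) / P(Y)
  (X=0,Y=0): P(X|Y) = (1/8)/(3/4) = 1/6;  -(1/8)·log₂(1/6) = 0.3231
  (X=0,Y=1): P(X|Y) = (1/8)/(1/4) = 1/2;  -(1/8)·log₂(1/2) = 0.1250
  (X=1,Y=0): P(X|Y) = (5/8)/(3/4) = 5/6;  -(5/8)·log₂(5/6) = 0.1644
  (X=1,Y=1): P(X|Y) = (1/8)/(1/4) = 1/2;  -(1/8)·log₂(1/2) = 0.1250
H(X|Y) = 0.3231 + 0.1250 + 0.1644 + 0.1250
  = 0.7375 bits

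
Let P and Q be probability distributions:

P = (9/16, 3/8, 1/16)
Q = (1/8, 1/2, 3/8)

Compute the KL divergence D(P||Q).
D(P||Q) = Σ P(i) log₂(P(i)/Q(i))
  i=0: (9/16) × log₂((9/16)/(1/8)) = (9/16) × log₂(9/2) = 1.2206
  i=1: (3/8) × log₂((3/8)/(1/2)) = (3/8) × log₂(3/4) = -0.1556
  i=2: (1/16) × log₂((1/16)/(3/8)) = (1/16) × log₂(1/6) = -0.1616
D(P||Q) = 1.2206 - 0.1556 - 0.1616
  = 0.9034 bits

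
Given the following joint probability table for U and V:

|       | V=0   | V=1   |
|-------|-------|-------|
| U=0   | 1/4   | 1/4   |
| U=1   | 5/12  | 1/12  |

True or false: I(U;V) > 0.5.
Marginal P(U) (row sums):
  P(U=0) = 1/4 + 1/4 = 1/2
  P(U=1) = 5/12 + 1/12 = 1/2
Marginal P(V) (column sums):
  P(V=0) = 1/4 + 5/12 = 2/3
  P(V=1) = 1/4 + 1/12 = 1/3

H(U) = -[(1/2)·log₂(1/2) + (1/2)·log₂(1/2)]
  = 0.5000 + 0.5000
  = 1.0000 bits
H(V) = -[(2/3)·log₂(2/3) + (1/3)·log₂(1/3)]
  = 0.3900 + 0.5283
  = 0.9183 bits
H(U,V) = -[(1/4)·log₂(1/4) + (1/4)·log₂(1/4) + (5/12)·log₂(5/12) + (1/12)·log₂(1/12)]
  = 0.5000 + 0.5000 + 0.5263 + 0.2987
  = 1.8250 bits

I(U;V) = H(U) + H(V) - H(U,V)
  = 1.0000 + 0.9183 - 1.8250
  = 0.0933 bits

False. I(U;V) = 0.0933 bits, which is ≤ 0.5 bits.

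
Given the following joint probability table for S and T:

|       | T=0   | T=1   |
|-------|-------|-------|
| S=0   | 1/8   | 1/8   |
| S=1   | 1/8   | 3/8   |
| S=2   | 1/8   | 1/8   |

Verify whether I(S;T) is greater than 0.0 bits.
Marginal P(S) (row sums):
  P(S=0) = 1/8 + 1/8 = 1/4
  P(S=1) = 1/8 + 3/8 = 1/2
  P(S=2) = 1/8 + 1/8 = 1/4
Marginal P(T) (column sums):
  P(T=0) = 1/8 + 1/8 + 1/8 = 3/8
  P(T=1) = 1/8 + 3/8 + 1/8 = 5/8

H(S) = -[(1/4)·log₂(1/4) + (1/2)·log₂(1/2) + (1/4)·log₂(1/4)]
  = 0.5000 + 0.5000 + 0.5000
  = 1.5000 bits
H(T) = -[(3/8)·log₂(3/8) + (5/8)·log₂(5/8)]
  = 0.5306 + 0.4238
  = 0.9544 bits
H(S,T) = -[(1/8)·log₂(1/8) + (1/8)·log₂(1/8) + (1/8)·log₂(1/8) + (3/8)·log₂(3/8) + (1/8)·log₂(1/8) + (1/8)·log₂(1/8)]
  = 0.3750 + 0.3750 + 0.3750 + 0.5306 + 0.3750 + 0.3750
  = 2.4056 bits

I(S;T) = H(S) + H(T) - H(S,T)
  = 1.5000 + 0.9544 - 2.4056
  = 0.0488 bits

Yes. I(S;T) = 0.0488 bits, which is > 0.0 bits.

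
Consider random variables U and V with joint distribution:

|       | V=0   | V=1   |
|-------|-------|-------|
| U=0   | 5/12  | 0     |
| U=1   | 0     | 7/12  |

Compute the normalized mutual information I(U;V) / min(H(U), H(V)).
Marginal P(U) (row sums):
  P(U=0) = 5/12 + 0 = 5/12
  P(U=1) = 0 + 7/12 = 7/12
Marginal P(V) (column sums):
  P(V=0) = 5/12 + 0 = 5/12
  P(V=1) = 0 + 7/12 = 7/12

H(U) = -[(5/12)·log₂(5/12) + (7/12)·log₂(7/12)]
  = 0.5263 + 0.4536
  = 0.9799 bits
H(V) = -[(5/12)·log₂(5/12) + (7/12)·log₂(7/12)]
  = 0.5263 + 0.4536
  = 0.9799 bits
H(U,V) = -[(5/12)·log₂(5/12) + (7/12)·log₂(7/12)]
  = 0.5263 + 0.4536
  = 0.9799 bits

I(U;V) = H(U) + H(V) - H(U,V)
  = 0.9799 + 0.9799 - 0.9799
  = 0.9799 bits

min(H(U), H(V)) = min(0.9799, 0.9799) = 0.9799 bits
Normalized MI = 0.9799 / 0.9799 = 1.0000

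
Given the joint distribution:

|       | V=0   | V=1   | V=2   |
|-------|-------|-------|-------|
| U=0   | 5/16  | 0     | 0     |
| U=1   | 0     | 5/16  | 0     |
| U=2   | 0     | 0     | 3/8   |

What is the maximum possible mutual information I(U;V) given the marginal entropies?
The upper bound on mutual information is I(U;V) ≤ min(H(U), H(V)).

Marginal P(U) (row sums):
  P(U=0) = 5/16 + 0 + 0 = 5/16
  P(U=1) = 0 + 5/16 + 0 = 5/16
  P(U=2) = 0 + 0 + 3/8 = 3/8
Marginal P(V) (column sums):
  P(V=0) = 5/16 + 0 + 0 = 5/16
  P(V=1) = 0 + 5/16 + 0 = 5/16
  P(V=2) = 0 + 0 + 3/8 = 3/8

H(U) = -[(5/16)·log₂(5/16) + (5/16)·log₂(5/16) + (3/8)·log₂(3/8)]
  = 0.5244 + 0.5244 + 0.5306
  = 1.5794 bits
H(V) = -[(5/16)·log₂(5/16) + (5/16)·log₂(5/16) + (3/8)·log₂(3/8)]
  = 0.5244 + 0.5244 + 0.5306
  = 1.5794 bits

Maximum possible I(U;V) = min(1.5794, 1.5794) = 1.5794 bits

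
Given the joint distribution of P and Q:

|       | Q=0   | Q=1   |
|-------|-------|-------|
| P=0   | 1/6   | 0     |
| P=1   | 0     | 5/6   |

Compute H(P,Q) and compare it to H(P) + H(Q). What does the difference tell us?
Marginal P(P) (row sums):
  P(P=0) = 1/6 + 0 = 1/6
  P(P=1) = 0 + 5/6 = 5/6
Marginal P(Q) (column sums):
  P(Q=0) = 1/6 + 0 = 1/6
  P(Q=1) = 0 + 5/6 = 5/6

H(P,Q) = -[(1/6)·log₂(1/6) + (5/6)·log₂(5/6)]
  = 0.4308 + 0.2192
  = 0.6500 bits
H(P) = -[(1/6)·log₂(1/6) + (5/6)·log₂(5/6)]
  = 0.4308 + 0.2192
  = 0.6500 bits
H(Q) = -[(1/6)·log₂(1/6) + (5/6)·log₂(5/6)]
  = 0.4308 + 0.2192
  = 0.6500 bits

H(P) + H(Q) = 0.6500 + 0.6500 = 1.3000 bits
Difference: H(P) + H(Q) - H(P,Q) = 1.3000 - 0.6500 = 0.6500 bits = I(P;Q)

The difference is the mutual information; it is positive here, so P and Q are dependent (knowing one reduces uncertainty about the other by 0.6500 bits).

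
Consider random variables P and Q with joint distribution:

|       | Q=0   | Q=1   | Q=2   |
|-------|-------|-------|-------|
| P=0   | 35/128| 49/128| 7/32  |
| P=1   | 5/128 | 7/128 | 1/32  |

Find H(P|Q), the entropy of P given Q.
Marginal P(Q) (column sums):
  P(Q=0) = 35/128 + 5/128 = 5/16
  P(Q=1) = 49/128 + 7/128 = 7/16
  P(Q=2) = 7/32 + 1/32 = 1/4

H(P|Q) = -Σ P(P,Q)·log₂ P(P|Q), where P(P|Q) = P(P,Q) / P(Q)
  (P=0,Q=0): P(P|Q) = (35/128)/(5/16) = 7/8;  -(35/128)·log₂(7/8) = 0.0527
  (P=0,Q=1): P(P|Q) = (49/128)/(7/16) = 7/8;  -(49/128)·log₂(7/8) = 0.0737
  (P=0,Q=2): P(P|Q) = (7/32)/(1/4) = 7/8;  -(7/32)·log₂(7/8) = 0.0421
  (P=1,Q=0): P(P|Q) = (5/128)/(5/16) = 1/8;  -(5/128)·log₂(1/8) = 0.1172
  (P=1,Q=1): P(P|Q) = (7/128)/(7/16) = 1/8;  -(7/128)·log₂(1/8) = 0.1641
  (P=1,Q=2): P(P|Q) = (1/32)/(1/4) = 1/8;  -(1/32)·log₂(1/8) = 0.0938
H(P|Q) = 0.0527 + 0.0737 + 0.0421 + 0.1172 + 0.1641 + 0.0938
  = 0.5436 bits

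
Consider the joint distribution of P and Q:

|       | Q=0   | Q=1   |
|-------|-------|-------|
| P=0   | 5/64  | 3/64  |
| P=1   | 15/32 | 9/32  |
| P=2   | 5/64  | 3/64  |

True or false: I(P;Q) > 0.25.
Marginal P(P) (row sums):
  P(P=0) = 5/64 + 3/64 = 1/8
  P(P=1) = 15/32 + 9/32 = 3/4
  P(P=2) = 5/64 + 3/64 = 1/8
Marginal P(Q) (column sums):
  P(Q=0) = 5/64 + 15/32 + 5/64 = 5/8
  P(Q=1) = 3/64 + 9/32 + 3/64 = 3/8

H(P) = -[(1/8)·log₂(1/8) + (3/4)·log₂(3/4) + (1/8)·log₂(1/8)]
  = 0.3750 + 0.3113 + 0.3750
  = 1.0613 bits
H(Q) = -[(5/8)·log₂(5/8) + (3/8)·log₂(3/8)]
  = 0.4238 + 0.5306
  = 0.9544 bits
H(P,Q) = -[(5/64)·log₂(5/64) + (3/64)·log₂(3/64) + (15/32)·log₂(15/32) + (9/32)·log₂(9/32) + (5/64)·log₂(5/64) + (3/64)·log₂(3/64)]
  = 0.2873 + 0.2070 + 0.5124 + 0.5147 + 0.2873 + 0.2070
  = 2.0157 bits

I(P;Q) = H(P) + H(Q) - H(P,Q)
  = 1.0613 + 0.9544 - 2.0157
  = 0.0000 bits

False. I(P;Q) = 0.0000 bits, which is ≤ 0.25 bits.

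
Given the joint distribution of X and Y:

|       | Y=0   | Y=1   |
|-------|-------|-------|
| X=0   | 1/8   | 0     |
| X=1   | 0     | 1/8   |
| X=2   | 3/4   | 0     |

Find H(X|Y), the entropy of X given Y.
Marginal P(Y) (column sums):
  P(Y=0) = 1/8 + 0 + 3/4 = 7/8
  P(Y=1) = 0 + 1/8 + 0 = 1/8

H(X|Y) = -Σ P(X,Y)·log₂ P(X|Y), where P(X|Y) = P(X,Y) / P(Y)
  (cells with P(X,Y) = 0 contribute 0)
  (X=0,Y=0): P(X|Y) = (1/8)/(7/8) = 1/7;  -(1/8)·log₂(1/7) = 0.3509
  (X=1,Y=1): P(X|Y) = (1/8)/(1/8) = 1;  -(1/8)·log₂(1) = 0.0000
  (X=2,Y=0): P(X|Y) = (3/4)/(7/8) = 6/7;  -(3/4)·log₂(6/7) = 0.1668
H(X|Y) = 0.3509 + 0.0000 + 0.1668
  = 0.5177 bits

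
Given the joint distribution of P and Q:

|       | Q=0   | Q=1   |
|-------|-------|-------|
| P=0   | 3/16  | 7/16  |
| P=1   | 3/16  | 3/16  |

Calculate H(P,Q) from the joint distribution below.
H(P,Q) = -Σ P(P,Q) log₂ P(P,Q), summed over the non-zero cells:
H(P,Q) = -[(3/16)·log₂(3/16) + (7/16)·log₂(7/16) + (3/16)·log₂(3/16) + (3/16)·log₂(3/16)]
  = 0.4528 + 0.5218 + 0.4528 + 0.4528
  = 1.8802 bits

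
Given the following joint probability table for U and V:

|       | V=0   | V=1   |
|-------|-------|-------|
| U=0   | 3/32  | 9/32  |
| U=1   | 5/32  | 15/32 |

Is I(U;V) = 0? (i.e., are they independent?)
Marginal P(U) (row sums):
  P(U=0) = 3/32 + 9/32 = 3/8
  P(U=1) = 5/32 + 15/32 = 5/8
Marginal P(V) (column sums):
  P(V=0) = 3/32 + 5/32 = 1/4
  P(V=1) = 9/32 + 15/32 = 3/4

U and V are independent iff P(U=i,V=j) = P(U=i)·P(V=j) for every cell.
  P(U=0)·P(V=0) = 3/8 × 1/4 = 3/32 = P(U=0,V=0) ✓
  P(U=0)·P(V=1) = 3/8 × 3/4 = 9/32 = P(U=0,V=1) ✓
  P(U=1)·P(V=0) = 5/8 × 1/4 = 5/32 = P(U=1,V=0) ✓
  P(U=1)·P(V=1) = 5/8 × 3/4 = 15/32 = P(U=1,V=1) ✓

Yes, U and V are independent: every cell factors, so I(U;V) = 0 bits.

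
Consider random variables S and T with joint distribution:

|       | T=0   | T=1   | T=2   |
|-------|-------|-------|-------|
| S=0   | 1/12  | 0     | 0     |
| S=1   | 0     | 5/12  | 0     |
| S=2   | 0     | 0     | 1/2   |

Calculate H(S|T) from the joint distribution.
Marginal P(T) (column sums):
  P(T=0) = 1/12 + 0 + 0 = 1/12
  P(T=1) = 0 + 5/12 + 0 = 5/12
  P(T=2) = 0 + 0 + 1/2 = 1/2

H(S|T) = -Σ P(S,T)·log₂ P(S|T), where P(S|T) = P(S,T) / P(T)
  (cells with P(S,T) = 0 contribute 0)
  (S=0,T=0): P(S|T) = (1/12)/(1/12) = 1;  -(1/12)·log₂(1) = 0.0000
  (S=1,T=1): P(S|T) = (5/12)/(5/12) = 1;  -(5/12)·log₂(1) = 0.0000
  (S=2,T=2): P(S|T) = (1/2)/(1/2) = 1;  -(1/2)·log₂(1) = 0.0000
H(S|T) = 0.0000 + 0.0000 + 0.0000
  = 0.0000 bits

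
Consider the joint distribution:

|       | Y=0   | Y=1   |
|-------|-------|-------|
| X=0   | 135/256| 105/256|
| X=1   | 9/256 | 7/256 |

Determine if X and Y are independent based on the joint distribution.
Marginal P(X) (row sums):
  P(X=0) = 135/256 + 105/256 = 15/16
  P(X=1) = 9/256 + 7/256 = 1/16
Marginal P(Y) (column sums):
  P(Y=0) = 135/256 + 9/256 = 9/16
  P(Y=1) = 105/256 + 7/256 = 7/16

X and Y are independent iff P(X=i,Y=j) = P(X=i)·P(Y=j) for every cell.
  P(X=0)·P(Y=0) = 15/16 × 9/16 = 135/256 = P(X=0,Y=0) ✓
  P(X=0)·P(Y=1) = 15/16 × 7/16 = 105/256 = P(X=0,Y=1) ✓
  P(X=1)·P(Y=0) = 1/16 × 9/16 = 9/256 = P(X=1,Y=0) ✓
  P(X=1)·P(Y=1) = 1/16 × 7/16 = 7/256 = P(X=1,Y=1) ✓

Yes, X and Y are independent: every cell factors, so I(X;Y) = 0 bits.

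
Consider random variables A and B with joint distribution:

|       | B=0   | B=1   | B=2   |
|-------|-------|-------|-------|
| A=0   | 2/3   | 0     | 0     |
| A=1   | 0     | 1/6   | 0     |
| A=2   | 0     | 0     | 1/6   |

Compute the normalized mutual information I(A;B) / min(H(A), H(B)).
Marginal P(A) (row sums):
  P(A=0) = 2/3 + 0 + 0 = 2/3
  P(A=1) = 0 + 1/6 + 0 = 1/6
  P(A=2) = 0 + 0 + 1/6 = 1/6
Marginal P(B) (column sums):
  P(B=0) = 2/3 + 0 + 0 = 2/3
  P(B=1) = 0 + 1/6 + 0 = 1/6
  P(B=2) = 0 + 0 + 1/6 = 1/6

H(A) = -[(2/3)·log₂(2/3) + (1/6)·log₂(1/6) + (1/6)·log₂(1/6)]
  = 0.3900 + 0.4308 + 0.4308
  = 1.2516 bits
H(B) = -[(2/3)·log₂(2/3) + (1/6)·log₂(1/6) + (1/6)·log₂(1/6)]
  = 0.3900 + 0.4308 + 0.4308
  = 1.2516 bits
H(A,B) = -[(2/3)·log₂(2/3) + (1/6)·log₂(1/6) + (1/6)·log₂(1/6)]
  = 0.3900 + 0.4308 + 0.4308
  = 1.2516 bits

I(A;B) = H(A) + H(B) - H(A,B)
  = 1.2516 + 1.2516 - 1.2516
  = 1.2516 bits

min(H(A), H(B)) = min(1.2516, 1.2516) = 1.2516 bits
Normalized MI = 1.2516 / 1.2516 = 1.0000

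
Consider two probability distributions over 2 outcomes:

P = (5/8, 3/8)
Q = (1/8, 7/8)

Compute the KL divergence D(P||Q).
D(P||Q) = Σ P(i) log₂(P(i)/Q(i))
  i=0: (5/8) × log₂((5/8)/(1/8)) = (5/8) × log₂(5) = 1.4512
  i=1: (3/8) × log₂((3/8)/(7/8)) = (3/8) × log₂(3/7) = -0.4584
D(P||Q) = 1.4512 - 0.4584
  = 0.9928 bits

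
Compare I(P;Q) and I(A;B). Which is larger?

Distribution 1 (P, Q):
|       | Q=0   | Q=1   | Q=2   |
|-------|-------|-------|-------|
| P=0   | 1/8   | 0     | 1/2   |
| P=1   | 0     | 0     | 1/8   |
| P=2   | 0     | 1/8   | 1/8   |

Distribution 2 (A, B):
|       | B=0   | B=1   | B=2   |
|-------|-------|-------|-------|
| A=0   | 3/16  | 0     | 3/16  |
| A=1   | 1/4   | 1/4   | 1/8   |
Distribution 1 (P, Q):
Marginal P(P) (row sums):
  P(P=0) = 1/8 + 0 + 1/2 = 5/8
  P(P=1) = 0 + 0 + 1/8 = 1/8
  P(P=2) = 0 + 1/8 + 1/8 = 1/4
Marginal P(Q) (column sums):
  P(Q=0) = 1/8 + 0 + 0 = 1/8
  P(Q=1) = 0 + 0 + 1/8 = 1/8
  P(Q=2) = 1/2 + 1/8 + 1/8 = 3/4

H(P) = -[(5/8)·log₂(5/8) + (1/8)·log₂(1/8) + (1/4)·log₂(1/4)]
  = 0.4238 + 0.3750 + 0.5000
  = 1.2988 bits
H(Q) = -[(1/8)·log₂(1/8) + (1/8)·log₂(1/8) + (3/4)·log₂(3/4)]
  = 0.3750 + 0.3750 + 0.3113
  = 1.0613 bits
H(P,Q) = -[(1/8)·log₂(1/8) + (1/2)·log₂(1/2) + (1/8)·log₂(1/8) + (1/8)·log₂(1/8) + (1/8)·log₂(1/8)]
  = 0.3750 + 0.5000 + 0.3750 + 0.3750 + 0.3750
  = 2.0000 bits

I(P;Q) = H(P) + H(Q) - H(P,Q)
  = 1.2988 + 1.0613 - 2.0000
  = 0.3601 bits

Distribution 2 (A, B):
Marginal P(A) (row sums):
  P(A=0) = 3/16 + 0 + 3/16 = 3/8
  P(A=1) = 1/4 + 1/4 + 1/8 = 5/8
Marginal P(B) (column sums):
  P(B=0) = 3/16 + 1/4 = 7/16
  P(B=1) = 0 + 1/4 = 1/4
  P(B=2) = 3/16 + 1/8 = 5/16

H(A) = -[(3/8)·log₂(3/8) + (5/8)·log₂(5/8)]
  = 0.5306 + 0.4238
  = 0.9544 bits
H(B) = -[(7/16)·log₂(7/16) + (1/4)·log₂(1/4) + (5/16)·log₂(5/16)]
  = 0.5218 + 0.5000 + 0.5244
  = 1.5462 bits
H(A,B) = -[(3/16)·log₂(3/16) + (3/16)·log₂(3/16) + (1/4)·log₂(1/4) + (1/4)·log₂(1/4) + (1/8)·log₂(1/8)]
  = 0.4528 + 0.4528 + 0.5000 + 0.5000 + 0.3750
  = 2.2806 bits

I(A;B) = H(A) + H(B) - H(A,B)
  = 0.9544 + 1.5462 - 2.2806
  = 0.2200 bits

I(P;Q) = 0.3601 bits > I(A;B) = 0.2200 bits, so (P, Q) has the higher mutual information (stronger dependence).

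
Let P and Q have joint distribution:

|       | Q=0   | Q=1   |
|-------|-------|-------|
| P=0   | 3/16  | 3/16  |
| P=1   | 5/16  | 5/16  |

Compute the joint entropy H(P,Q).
H(P,Q) = -Σ P(P,Q) log₂ P(P,Q), summed over the non-zero cells:
H(P,Q) = -[(3/16)·log₂(3/16) + (3/16)·log₂(3/16) + (5/16)·log₂(5/16) + (5/16)·log₂(5/16)]
  = 0.4528 + 0.4528 + 0.5244 + 0.5244
  = 1.9544 bits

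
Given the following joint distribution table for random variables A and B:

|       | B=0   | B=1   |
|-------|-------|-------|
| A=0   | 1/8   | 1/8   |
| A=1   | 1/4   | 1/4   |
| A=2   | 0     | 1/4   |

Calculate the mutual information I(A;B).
Marginal P(A) (row sums):
  P(A=0) = 1/8 + 1/8 = 1/4
  P(A=1) = 1/4 + 1/4 = 1/2
  P(A=2) = 0 + 1/4 = 1/4
Marginal P(B) (column sums):
  P(B=0) = 1/8 + 1/4 + 0 = 3/8
  P(B=1) = 1/8 + 1/4 + 1/4 = 5/8

H(A) = -[(1/4)·log₂(1/4) + (1/2)·log₂(1/2) + (1/4)·log₂(1/4)]
  = 0.5000 + 0.5000 + 0.5000
  = 1.5000 bits
H(B) = -[(3/8)·log₂(3/8) + (5/8)·log₂(5/8)]
  = 0.5306 + 0.4238
  = 0.9544 bits
H(A,B) = -[(1/8)·log₂(1/8) + (1/8)·log₂(1/8) + (1/4)·log₂(1/4) + (1/4)·log₂(1/4) + (1/4)·log₂(1/4)]
  = 0.3750 + 0.3750 + 0.5000 + 0.5000 + 0.5000
  = 2.2500 bits

I(A;B) = H(A) + H(B) - H(A,B)
  = 1.5000 + 0.9544 - 2.2500
  = 0.2044 bits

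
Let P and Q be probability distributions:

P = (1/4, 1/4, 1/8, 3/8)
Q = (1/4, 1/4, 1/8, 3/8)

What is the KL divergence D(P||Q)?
D(P||Q) = Σ P(i) log₂(P(i)/Q(i))
  i=0: (1/4) × log₂((1/4)/(1/4)) = (1/4) × log₂(1) = 0.0000
  i=1: (1/4) × log₂((1/4)/(1/4)) = (1/4) × log₂(1) = 0.0000
  i=2: (1/8) × log₂((1/8)/(1/8)) = (1/8) × log₂(1) = 0.0000
  i=3: (3/8) × log₂((3/8)/(3/8)) = (3/8) × log₂(1) = 0.0000
D(P||Q) = 0.0000 + 0.0000 + 0.0000 + 0.0000
  = 0.0000 bits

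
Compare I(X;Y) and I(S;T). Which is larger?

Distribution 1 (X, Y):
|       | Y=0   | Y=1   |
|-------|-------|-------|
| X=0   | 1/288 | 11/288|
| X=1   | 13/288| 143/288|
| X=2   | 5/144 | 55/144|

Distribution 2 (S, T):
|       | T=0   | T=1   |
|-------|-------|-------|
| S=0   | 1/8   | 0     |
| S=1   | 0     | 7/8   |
Distribution 1 (X, Y):
Marginal P(X) (row sums):
  P(X=0) = 1/288 + 11/288 = 1/24
  P(X=1) = 13/288 + 143/288 = 13/24
  P(X=2) = 5/144 + 55/144 = 5/12
Marginal P(Y) (column sums):
  P(Y=0) = 1/288 + 13/288 + 5/144 = 1/12
  P(Y=1) = 11/288 + 143/288 + 55/144 = 11/12

H(X) = -[(1/24)·log₂(1/24) + (13/24)·log₂(13/24) + (5/12)·log₂(5/12)]
  = 0.1910 + 0.4791 + 0.5263
  = 1.1964 bits
H(Y) = -[(1/12)·log₂(1/12) + (11/12)·log₂(11/12)]
  = 0.2987 + 0.1151
  = 0.4138 bits
H(X,Y) = -[(1/288)·log₂(1/288) + (11/288)·log₂(11/288) + (13/288)·log₂(13/288) + (143/288)·log₂(143/288) + (5/144)·log₂(5/144) + (55/144)·log₂(55/144)]
  = 0.0284 + 0.1799 + 0.2017 + 0.5015 + 0.1683 + 0.5304
  = 1.6102 bits

I(X;Y) = H(X) + H(Y) - H(X,Y)
  = 1.1964 + 0.4138 - 1.6102
  = 0.0000 bits

Distribution 2 (S, T):
Marginal P(S) (row sums):
  P(S=0) = 1/8 + 0 = 1/8
  P(S=1) = 0 + 7/8 = 7/8
Marginal P(T) (column sums):
  P(T=0) = 1/8 + 0 = 1/8
  P(T=1) = 0 + 7/8 = 7/8

H(S) = -[(1/8)·log₂(1/8) + (7/8)·log₂(7/8)]
  = 0.3750 + 0.1686
  = 0.5436 bits
H(T) = -[(1/8)·log₂(1/8) + (7/8)·log₂(7/8)]
  = 0.3750 + 0.1686
  = 0.5436 bits
H(S,T) = -[(1/8)·log₂(1/8) + (7/8)·log₂(7/8)]
  = 0.3750 + 0.1686
  = 0.5436 bits

I(S;T) = H(S) + H(T) - H(S,T)
  = 0.5436 + 0.5436 - 0.5436
  = 0.5436 bits

I(S;T) = 0.5436 bits > I(X;Y) = 0.0000 bits, so (S, T) has the higher mutual information (stronger dependence).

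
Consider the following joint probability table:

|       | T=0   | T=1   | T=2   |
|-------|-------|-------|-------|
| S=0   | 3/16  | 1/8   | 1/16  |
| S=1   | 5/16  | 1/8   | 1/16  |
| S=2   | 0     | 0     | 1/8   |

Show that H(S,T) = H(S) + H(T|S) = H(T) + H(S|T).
Marginal P(S) (row sums):
  P(S=0) = 3/16 + 1/8 + 1/16 = 3/8
  P(S=1) = 5/16 + 1/8 + 1/16 = 1/2
  P(S=2) = 0 + 0 + 1/8 = 1/8
Marginal P(T) (column sums):
  P(T=0) = 3/16 + 5/16 + 0 = 1/2
  P(T=1) = 1/8 + 1/8 + 0 = 1/4
  P(T=2) = 1/16 + 1/16 + 1/8 = 1/4

Decomposition 1: H(S) + H(T|S)
H(S) = -[(3/8)·log₂(3/8) + (1/2)·log₂(1/2) + (1/8)·log₂(1/8)]
  = 0.5306 + 0.5000 + 0.3750
  = 1.4056 bits
H(T|S) = -Σ P(S,T)·log₂ P(T|S), where P(T|S) = P(S,T) / P(S)
  (cells with P(S,T) = 0 contribute 0)
  (S=0,T=0): P(T|S) = (3/16)/(3/8) = 1/2;  -(3/16)·log₂(1/2) = 0.1875
  (S=0,T=1): P(T|S) = (1/8)/(3/8) = 1/3;  -(1/8)·log₂(1/3) = 0.1981
  (S=0,T=2): P(T|S) = (1/16)/(3/8) = 1/6;  -(1/16)·log₂(1/6) = 0.1616
  (S=1,T=0): P(T|S) = (5/16)/(1/2) = 5/8;  -(5/16)·log₂(5/8) = 0.2119
  (S=1,T=1): P(T|S) = (1/8)/(1/2) = 1/4;  -(1/8)·log₂(1/4) = 0.2500
  (S=1,T=2): P(T|S) = (1/16)/(1/2) = 1/8;  -(1/16)·log₂(1/8) = 0.1875
  (S=2,T=2): P(T|S) = (1/8)/(1/8) = 1;  -(1/8)·log₂(1) = 0.0000
H(T|S) = 0.1875 + 0.1981 + 0.1616 + 0.2119 + 0.2500 + 0.1875 + 0.0000
  = 1.1966 bits
H(S) + H(T|S) = 1.4056 + 1.1966 = 2.6022 bits

Decomposition 2: H(T) + H(S|T)
H(T) = -[(1/2)·log₂(1/2) + (1/4)·log₂(1/4) + (1/4)·log₂(1/4)]
  = 0.5000 + 0.5000 + 0.5000
  = 1.5000 bits
H(S|T) = -Σ P(S,T)·log₂ P(S|T), where P(S|T) = P(S,T) / P(T)
  (cells with P(S,T) = 0 contribute 0)
  (S=0,T=0): P(S|T) = (3/16)/(1/2) = 3/8;  -(3/16)·log₂(3/8) = 0.2653
  (S=0,T=1): P(S|T) = (1/8)/(1/4) = 1/2;  -(1/8)·log₂(1/2) = 0.1250
  (S=0,T=2): P(S|T) = (1/16)/(1/4) = 1/4;  -(1/16)·log₂(1/4) = 0.1250
  (S=1,T=0): P(S|T) = (5/16)/(1/2) = 5/8;  -(5/16)·log₂(5/8) = 0.2119
  (S=1,T=1): P(S|T) = (1/8)/(1/4) = 1/2;  -(1/8)·log₂(1/2) = 0.1250
  (S=1,T=2): P(S|T) = (1/16)/(1/4) = 1/4;  -(1/16)·log₂(1/4) = 0.1250
  (S=2,T=2): P(S|T) = (1/8)/(1/4) = 1/2;  -(1/8)·log₂(1/2) = 0.1250
H(S|T) = 0.2653 + 0.1250 + 0.1250 + 0.2119 + 0.1250 + 0.1250 + 0.1250
  = 1.1022 bits
H(T) + H(S|T) = 1.5000 + 1.1022 = 2.6022 bits

Direct computation of the joint entropy:
H(S,T) = -[(3/16)·log₂(3/16) + (1/8)·log₂(1/8) + (1/16)·log₂(1/16) + (5/16)·log₂(5/16) + (1/8)·log₂(1/8) + (1/16)·log₂(1/16) + (1/8)·log₂(1/8)]
  = 0.4528 + 0.3750 + 0.2500 + 0.5244 + 0.3750 + 0.2500 + 0.3750
  = 2.6022 bits

All three agree: H(S,T) = 2.6022 bits ✓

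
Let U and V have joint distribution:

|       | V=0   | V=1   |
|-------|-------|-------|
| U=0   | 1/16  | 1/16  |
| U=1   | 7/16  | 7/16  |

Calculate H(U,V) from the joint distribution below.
H(U,V) = -Σ P(U,V) log₂ P(U,V), summed over the non-zero cells:
H(U,V) = -[(1/16)·log₂(1/16) + (1/16)·log₂(1/16) + (7/16)·log₂(7/16) + (7/16)·log₂(7/16)]
  = 0.2500 + 0.2500 + 0.5218 + 0.5218
  = 1.5436 bits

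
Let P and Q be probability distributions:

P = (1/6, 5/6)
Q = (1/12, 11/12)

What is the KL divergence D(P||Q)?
D(P||Q) = Σ P(i) log₂(P(i)/Q(i))
  i=0: (1/6) × log₂((1/6)/(1/12)) = (1/6) × log₂(2) = 0.1667
  i=1: (5/6) × log₂((5/6)/(11/12)) = (5/6) × log₂(10/11) = -0.1146
D(P||Q) = 0.1667 - 0.1146
  = 0.0521 bits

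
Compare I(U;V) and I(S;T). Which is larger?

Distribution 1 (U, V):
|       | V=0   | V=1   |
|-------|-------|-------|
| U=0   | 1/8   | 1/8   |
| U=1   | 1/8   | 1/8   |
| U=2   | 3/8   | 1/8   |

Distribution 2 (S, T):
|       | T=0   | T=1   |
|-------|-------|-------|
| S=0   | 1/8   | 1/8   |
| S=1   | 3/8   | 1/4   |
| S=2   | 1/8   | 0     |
Distribution 1 (U, V):
Marginal P(U) (row sums):
  P(U=0) = 1/8 + 1/8 = 1/4
  P(U=1) = 1/8 + 1/8 = 1/4
  P(U=2) = 3/8 + 1/8 = 1/2
Marginal P(V) (column sums):
  P(V=0) = 1/8 + 1/8 + 3/8 = 5/8
  P(V=1) = 1/8 + 1/8 + 1/8 = 3/8

H(U) = -[(1/4)·log₂(1/4) + (1/4)·log₂(1/4) + (1/2)·log₂(1/2)]
  = 0.5000 + 0.5000 + 0.5000
  = 1.5000 bits
H(V) = -[(5/8)·log₂(5/8) + (3/8)·log₂(3/8)]
  = 0.4238 + 0.5306
  = 0.9544 bits
H(U,V) = -[(1/8)·log₂(1/8) + (1/8)·log₂(1/8) + (1/8)·log₂(1/8) + (1/8)·log₂(1/8) + (3/8)·log₂(3/8) + (1/8)·log₂(1/8)]
  = 0.3750 + 0.3750 + 0.3750 + 0.3750 + 0.5306 + 0.3750
  = 2.4056 bits

I(U;V) = H(U) + H(V) - H(U,V)
  = 1.5000 + 0.9544 - 2.4056
  = 0.0488 bits

Distribution 2 (S, T):
Marginal P(S) (row sums):
  P(S=0) = 1/8 + 1/8 = 1/4
  P(S=1) = 3/8 + 1/4 = 5/8
  P(S=2) = 1/8 + 0 = 1/8
Marginal P(T) (column sums):
  P(T=0) = 1/8 + 3/8 + 1/8 = 5/8
  P(T=1) = 1/8 + 1/4 + 0 = 3/8

H(S) = -[(1/4)·log₂(1/4) + (5/8)·log₂(5/8) + (1/8)·log₂(1/8)]
  = 0.5000 + 0.4238 + 0.3750
  = 1.2988 bits
H(T) = -[(5/8)·log₂(5/8) + (3/8)·log₂(3/8)]
  = 0.4238 + 0.5306
  = 0.9544 bits
H(S,T) = -[(1/8)·log₂(1/8) + (1/8)·log₂(1/8) + (3/8)·log₂(3/8) + (1/4)·log₂(1/4) + (1/8)·log₂(1/8)]
  = 0.3750 + 0.3750 + 0.5306 + 0.5000 + 0.3750
  = 2.1556 bits

I(S;T) = H(S) + H(T) - H(S,T)
  = 1.2988 + 0.9544 - 2.1556
  = 0.0976 bits

I(S;T) = 0.0976 bits > I(U;V) = 0.0488 bits, so (S, T) has the higher mutual information (stronger dependence).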